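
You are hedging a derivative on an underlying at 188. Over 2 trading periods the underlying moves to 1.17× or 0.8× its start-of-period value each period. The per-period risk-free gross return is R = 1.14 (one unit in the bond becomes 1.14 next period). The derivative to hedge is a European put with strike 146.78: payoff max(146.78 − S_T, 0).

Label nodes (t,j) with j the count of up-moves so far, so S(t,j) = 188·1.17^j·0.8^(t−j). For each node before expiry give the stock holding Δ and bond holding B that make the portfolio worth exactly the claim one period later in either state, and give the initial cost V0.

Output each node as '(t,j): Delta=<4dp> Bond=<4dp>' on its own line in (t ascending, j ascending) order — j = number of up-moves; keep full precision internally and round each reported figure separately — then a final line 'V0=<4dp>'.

(0,0): Delta=-0.0271 Bond=5.2202
(1,0): Delta=-0.4755 Bond=73.3954
(1,1): Delta=0.0000 Bond=0.0000
V0=0.1339

No-arbitrage ⇒ martingale measure with p* = (R−d)/(u−d) = 0.9189.
Payoff layer (t=2): V(2,0)=26.4600, V(2,1)=0.0000, V(2,2)=0.0000
(1,0): S=150.4000. Δ = (V_up−V_dn)/(S_up−S_dn) = (0.0000−26.4600)/(175.9680−120.3200) = -0.4755. V = [p*·0.0000 + (1−p*)·26.4600]/1.14 = 1.8819. B = V − Δ·S = 73.3954.
(1,1): S=219.9600. Δ = (V_up−V_dn)/(S_up−S_dn) = (0.0000−0.0000)/(257.3532−175.9680) = 0.0000. V = [p*·0.0000 + (1−p*)·0.0000]/1.14 = 0.0000. B = V − Δ·S = 0.0000.
(0,0): S=188.0000. Δ = (V_up−V_dn)/(S_up−S_dn) = (0.0000−1.8819)/(219.9600−150.4000) = -0.0271. V = [p*·0.0000 + (1−p*)·1.8819]/1.14 = 0.1339. B = V − Δ·S = 5.2202.
Each (Δ,B) replicates both successor values, so the strategy is self-financing and V0 is arbitrage-free.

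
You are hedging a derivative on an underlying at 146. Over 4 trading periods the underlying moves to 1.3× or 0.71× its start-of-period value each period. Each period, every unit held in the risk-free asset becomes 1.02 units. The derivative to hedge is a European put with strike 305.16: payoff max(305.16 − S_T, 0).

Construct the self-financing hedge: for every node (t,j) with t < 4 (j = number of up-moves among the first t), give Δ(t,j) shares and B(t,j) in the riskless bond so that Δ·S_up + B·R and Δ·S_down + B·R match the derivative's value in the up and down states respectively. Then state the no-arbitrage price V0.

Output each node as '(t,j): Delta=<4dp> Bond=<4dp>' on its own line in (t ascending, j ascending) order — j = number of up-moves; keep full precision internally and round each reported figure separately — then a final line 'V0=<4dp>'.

Since d<R<u, set p* = (R−d)/(u−d) = 0.5254; price each node as the discounted p*-expectation of its children.
Terminal payoffs: V(4,0)=268.0589, V(4,1)=237.2285, V(4,2)=180.7784, V(4,3)=77.4190, V(4,4)=0.0000
(3,0): S=52.2550. Δ = (V_up−V_dn)/(S_up−S_dn) = (237.2285−268.0589)/(67.9315−37.1011) = -1.0000. V = [p*·237.2285 + (1−p*)·268.0589]/1.02 = 246.9215. B = V − Δ·S = 299.1765.
(3,1): S=95.6782. Δ = (V_up−V_dn)/(S_up−S_dn) = (180.7784−237.2285)/(124.3816−67.9315) = -1.0000. V = [p*·180.7784 + (1−p*)·237.2285]/1.02 = 203.4983. B = V − Δ·S = 299.1765.
(3,2): S=175.1854. Δ = (V_up−V_dn)/(S_up−S_dn) = (77.4190−180.7784)/(227.7410−124.3816) = -1.0000. V = [p*·77.4190 + (1−p*)·180.7784]/1.02 = 123.9911. B = V − Δ·S = 299.1765.
(3,3): S=320.7620. Δ = (V_up−V_dn)/(S_up−S_dn) = (0.0000−77.4190)/(416.9906−227.7410) = -0.4091. V = [p*·0.0000 + (1−p*)·77.4190]/1.02 = 36.0208. B = V − Δ·S = 167.2394.
(2,0): S=73.5986. Δ = (V_up−V_dn)/(S_up−S_dn) = (203.4983−246.9215)/(95.6782−52.2550) = -1.0000. V = [p*·203.4983 + (1−p*)·246.9215]/1.02 = 219.7117. B = V − Δ·S = 293.3103.
(2,1): S=134.7580. Δ = (V_up−V_dn)/(S_up−S_dn) = (123.9911−203.4983)/(175.1854−95.6782) = -1.0000. V = [p*·123.9911 + (1−p*)·203.4983]/1.02 = 158.5523. B = V − Δ·S = 293.3103.
(2,2): S=246.7400. Δ = (V_up−V_dn)/(S_up−S_dn) = (36.0208−123.9911)/(320.7620−175.1854) = -0.6043. V = [p*·36.0208 + (1−p*)·123.9911]/1.02 = 76.2445. B = V − Δ·S = 225.3467.
(1,0): S=103.6600. Δ = (V_up−V_dn)/(S_up−S_dn) = (158.5523−219.7117)/(134.7580−73.5986) = -1.0000. V = [p*·158.5523 + (1−p*)·219.7117]/1.02 = 183.8991. B = V − Δ·S = 287.5591.
(1,1): S=189.8000. Δ = (V_up−V_dn)/(S_up−S_dn) = (76.2445−158.5523)/(246.7400−134.7580) = -0.7350. V = [p*·76.2445 + (1−p*)·158.5523]/1.02 = 113.0449. B = V − Δ·S = 252.5496.
(0,0): S=146.0000. Δ = (V_up−V_dn)/(S_up−S_dn) = (113.0449−183.8991)/(189.8000−103.6600) = -0.8225. V = [p*·113.0449 + (1−p*)·183.8991]/1.02 = 143.7947. B = V − Δ·S = 263.8865.
Each (Δ,B) replicates both successor values, so the strategy is self-financing and V0 is arbitrage-free.

(0,0): Delta=-0.8225 Bond=263.8865
(1,0): Delta=-1.0000 Bond=287.5591
(1,1): Delta=-0.7350 Bond=252.5496
(2,0): Delta=-1.0000 Bond=293.3103
(2,1): Delta=-1.0000 Bond=293.3103
(2,2): Delta=-0.6043 Bond=225.3467
(3,0): Delta=-1.0000 Bond=299.1765
(3,1): Delta=-1.0000 Bond=299.1765
(3,2): Delta=-1.0000 Bond=299.1765
(3,3): Delta=-0.4091 Bond=167.2394
V0=143.7947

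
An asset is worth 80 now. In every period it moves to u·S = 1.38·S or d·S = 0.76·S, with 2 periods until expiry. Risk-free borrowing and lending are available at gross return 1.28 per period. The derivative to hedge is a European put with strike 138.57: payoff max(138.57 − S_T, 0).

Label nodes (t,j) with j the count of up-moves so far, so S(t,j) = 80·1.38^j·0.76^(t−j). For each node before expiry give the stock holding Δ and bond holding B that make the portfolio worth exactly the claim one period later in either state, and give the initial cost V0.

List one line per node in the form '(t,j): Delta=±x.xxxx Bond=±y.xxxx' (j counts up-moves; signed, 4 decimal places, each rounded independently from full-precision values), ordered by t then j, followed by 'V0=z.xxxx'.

(0,0): Delta=-0.8179 Bond=75.9282
(1,0): Delta=-1.0000 Bond=108.2578
(1,1): Delta=-0.7987 Bond=95.0593
V0=10.4936

No-arbitrage ⇒ martingale measure with p* = (R−d)/(u−d) = 0.8387.
Terminal payoffs: V(2,0)=92.3620, V(2,1)=54.6660, V(2,2)=0.0000
  t=1,j=0: stock 60.8000 → up 83.9040 (V=54.6660), down 46.2080 (V=92.3620). Price 47.4578; hedge Δ=-1.0000, bond B=108.2578.
  t=1,j=1: stock 110.4000 → up 152.3520 (V=0.0000), down 83.9040 (V=54.6660). Price 6.8884; hedge Δ=-0.7987, bond B=95.0593.
  t=0,j=0: stock 80.0000 → up 110.4000 (V=6.8884), down 60.8000 (V=47.4578). Price 10.4936; hedge Δ=-0.8179, bond B=75.9282.
Check: Δ(0,0)·S0 + B(0,0) = 10.4936 = V0.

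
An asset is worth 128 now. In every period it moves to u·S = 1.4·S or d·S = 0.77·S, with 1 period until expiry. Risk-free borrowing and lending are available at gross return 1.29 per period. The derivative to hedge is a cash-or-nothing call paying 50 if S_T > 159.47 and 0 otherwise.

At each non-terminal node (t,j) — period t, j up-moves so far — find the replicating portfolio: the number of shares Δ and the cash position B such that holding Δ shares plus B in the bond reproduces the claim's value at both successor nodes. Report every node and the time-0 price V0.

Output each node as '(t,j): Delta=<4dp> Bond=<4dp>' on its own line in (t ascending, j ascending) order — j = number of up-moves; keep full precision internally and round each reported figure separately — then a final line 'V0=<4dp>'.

(0,0): Delta=0.6200 Bond=-47.3730
V0=31.9921

Since d<R<u, set p* = (R−d)/(u−d) = 0.8254; price each node as the discounted p*-expectation of its children.
Terminal payoffs: V(1,0)=0.0000, V(1,1)=50.0000
(0,0): S=128.0000. Δ = (V_up−V_dn)/(S_up−S_dn) = (50.0000−0.0000)/(179.2000−98.5600) = 0.6200. V = [p*·50.0000 + (1−p*)·0.0000]/1.29 = 31.9921. B = V − Δ·S = -47.3730.
Check: Δ(0,0)·S0 + B(0,0) = 31.9921 = V0.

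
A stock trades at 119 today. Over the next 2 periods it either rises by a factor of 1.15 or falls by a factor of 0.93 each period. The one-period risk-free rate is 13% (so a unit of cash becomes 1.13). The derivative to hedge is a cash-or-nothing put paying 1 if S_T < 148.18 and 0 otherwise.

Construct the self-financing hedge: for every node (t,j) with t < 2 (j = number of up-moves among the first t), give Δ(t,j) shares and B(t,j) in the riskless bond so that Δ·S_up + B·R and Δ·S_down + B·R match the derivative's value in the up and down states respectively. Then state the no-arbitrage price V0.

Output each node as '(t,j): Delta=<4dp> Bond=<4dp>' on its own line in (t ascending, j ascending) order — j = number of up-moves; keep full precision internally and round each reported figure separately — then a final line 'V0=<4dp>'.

(0,0): Delta=-0.0307 Bond=3.7928
(1,0): Delta=0.0000 Bond=0.8850
(1,1): Delta=-0.0332 Bond=4.6259
V0=0.1359

The replicating-portfolio and risk-neutral prices coincide; use p* = (1.13−0.93)/(1.15−0.93) = 0.9091 for the latter.
Terminal payoffs: V(2,0)=1.0000, V(2,1)=1.0000, V(2,2)=0.0000
  t=1,j=0: stock 110.6700 → up 127.2705 (V=1.0000), down 102.9231 (V=1.0000). Price 0.8850; hedge Δ=0.0000, bond B=0.8850.
  t=1,j=1: stock 136.8500 → up 157.3775 (V=0.0000), down 127.2705 (V=1.0000). Price 0.0805; hedge Δ=-0.0332, bond B=4.6259.
  t=0,j=0: stock 119.0000 → up 136.8500 (V=0.0805), down 110.6700 (V=0.8850). Price 0.1359; hedge Δ=-0.0307, bond B=3.7928.
Self-financing check: at every node Δ·S+B equals the discounted successor values.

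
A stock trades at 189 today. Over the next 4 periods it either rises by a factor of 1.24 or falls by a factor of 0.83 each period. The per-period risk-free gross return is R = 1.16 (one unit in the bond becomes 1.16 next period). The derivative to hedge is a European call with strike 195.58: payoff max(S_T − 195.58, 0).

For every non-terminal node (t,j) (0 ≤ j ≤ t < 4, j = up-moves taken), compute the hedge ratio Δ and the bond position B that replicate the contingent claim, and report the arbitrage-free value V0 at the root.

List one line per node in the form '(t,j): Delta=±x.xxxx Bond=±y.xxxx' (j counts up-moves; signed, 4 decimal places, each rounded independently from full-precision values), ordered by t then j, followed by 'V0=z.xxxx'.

(0,0): Delta=0.9505 Bond=-97.7592
(1,0): Delta=0.7570 Bond=-83.0543
(1,1): Delta=0.9819 Bond=-120.7574
(2,0): Delta=0.0600 Bond=-5.5928
(2,1): Delta=0.8701 Bond=-118.3431
(2,2): Delta=1.0000 Bond=-145.3478
(3,0): Delta=0.0000 Bond=0.0000
(3,1): Delta=0.0698 Bond=-8.0605
(3,2): Delta=1.0000 Bond=-168.6034
(3,3): Delta=1.0000 Bond=-168.6034
V0=81.8810

No-arbitrage ⇒ martingale measure with p* = (R−d)/(u−d) = 0.8049.
Terminal values V(4,·): V(4,0)=0.0000, V(4,1)=0.0000, V(4,2)=4.6187, V(4,3)=103.5121, V(4,4)=251.2564
Node (3,0) S=108.0677: V=(p*·0.0000+(1−p*)·0.0000)/1.16=0.0000; Δ=(0.0000−0.0000)/(134.0040−89.6962)=0.0000; B=V−Δ·S=0.0000
Node (3,1) S=161.4506: V=(p*·4.6187+(1−p*)·0.0000)/1.16=3.2048; Δ=(4.6187−0.0000)/(200.1987−134.0040)=0.0698; B=V−Δ·S=-8.0605
Node (3,2) S=241.2033: V=(p*·103.5121+(1−p*)·4.6187)/1.16=72.5999; Δ=(103.5121−4.6187)/(299.0921−200.1987)=1.0000; B=V−Δ·S=-168.6034
Node (3,3) S=360.3519: V=(p*·251.2564+(1−p*)·103.5121)/1.16=191.7485; Δ=(251.2564−103.5121)/(446.8364−299.0921)=1.0000; B=V−Δ·S=-168.6034
Node (2,0) S=130.2021: V=(p*·3.2048+(1−p*)·0.0000)/1.16=2.2237; Δ=(3.2048−0.0000)/(161.4506−108.0677)=0.0600; B=V−Δ·S=-5.5928
Node (2,1) S=194.5188: V=(p*·72.5999+(1−p*)·3.2048)/1.16=50.9132; Δ=(72.5999−3.2048)/(241.2033−161.4506)=0.8701; B=V−Δ·S=-118.3431
Node (2,2) S=290.6064: V=(p*·191.7485+(1−p*)·72.5999)/1.16=145.2586; Δ=(191.7485−72.5999)/(360.3519−241.2033)=1.0000; B=V−Δ·S=-145.3478
Node (1,0) S=156.8700: V=(p*·50.9132+(1−p*)·2.2237)/1.16=35.7007; Δ=(50.9132−2.2237)/(194.5188−130.2021)=0.7570; B=V−Δ·S=-83.0543
Node (1,1) S=234.3600: V=(p*·145.2586+(1−p*)·50.9132)/1.16=109.3532; Δ=(145.2586−50.9132)/(290.6064−194.5188)=0.9819; B=V−Δ·S=-120.7574
Node (0,0) S=189.0000: V=(p*·109.3532+(1−p*)·35.7007)/1.16=81.8810; Δ=(109.3532−35.7007)/(234.3600−156.8700)=0.9505; B=V−Δ·S=-97.7592
Self-financing check: at every node Δ·S+B equals the discounted successor values.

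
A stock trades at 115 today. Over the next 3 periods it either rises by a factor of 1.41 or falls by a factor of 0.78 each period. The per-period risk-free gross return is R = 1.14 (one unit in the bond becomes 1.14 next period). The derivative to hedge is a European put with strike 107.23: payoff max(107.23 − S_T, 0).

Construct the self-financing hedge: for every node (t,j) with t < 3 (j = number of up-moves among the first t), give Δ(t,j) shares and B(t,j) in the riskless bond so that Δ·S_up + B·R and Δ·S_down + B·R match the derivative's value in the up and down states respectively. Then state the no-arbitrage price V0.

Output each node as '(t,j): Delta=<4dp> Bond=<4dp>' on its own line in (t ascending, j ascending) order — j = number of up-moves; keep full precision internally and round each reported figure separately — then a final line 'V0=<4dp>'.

No-arbitrage ⇒ martingale measure with p* = (R−d)/(u−d) = 0.5714.
At expiry t=3: V(3,0)=52.6565, V(3,1)=8.5779, V(3,2)=0.0000, V(3,3)=0.0000
(2,0): S=69.9660. Δ = (V_up−V_dn)/(S_up−S_dn) = (8.5779−52.6565)/(98.6521−54.5735) = -1.0000. V = [p*·8.5779 + (1−p*)·52.6565]/1.14 = 24.0954. B = V − Δ·S = 94.0614.
(2,1): S=126.4770. Δ = (V_up−V_dn)/(S_up−S_dn) = (0.0000−8.5779)/(178.3326−98.6521) = -0.1077. V = [p*·0.0000 + (1−p*)·8.5779]/1.14 = 3.2248. B = V − Δ·S = 16.8406.
(2,2): S=228.6315. Δ = (V_up−V_dn)/(S_up−S_dn) = (0.0000−0.0000)/(322.3704−178.3326) = 0.0000. V = [p*·0.0000 + (1−p*)·0.0000]/1.14 = 0.0000. B = V − Δ·S = 0.0000.
(1,0): S=89.7000. Δ = (V_up−V_dn)/(S_up−S_dn) = (3.2248−24.0954)/(126.4770−69.9660) = -0.3693. V = [p*·3.2248 + (1−p*)·24.0954]/1.14 = 10.6749. B = V − Δ·S = 43.8028.
(1,1): S=162.1500. Δ = (V_up−V_dn)/(S_up−S_dn) = (0.0000−3.2248)/(228.6315−126.4770) = -0.0316. V = [p*·0.0000 + (1−p*)·3.2248]/1.14 = 1.2123. B = V − Δ·S = 6.3310.
(0,0): S=115.0000. Δ = (V_up−V_dn)/(S_up−S_dn) = (1.2123−10.6749)/(162.1500−89.7000) = -0.1306. V = [p*·1.2123 + (1−p*)·10.6749]/1.14 = 4.6208. B = V − Δ·S = 19.6407.
The time-0 hedge costs 4.6208, which is the no-arbitrage price.

(0,0): Delta=-0.1306 Bond=19.6407
(1,0): Delta=-0.3693 Bond=43.8028
(1,1): Delta=-0.0316 Bond=6.3310
(2,0): Delta=-1.0000 Bond=94.0614
(2,1): Delta=-0.1077 Bond=16.8406
(2,2): Delta=0.0000 Bond=0.0000
V0=4.6208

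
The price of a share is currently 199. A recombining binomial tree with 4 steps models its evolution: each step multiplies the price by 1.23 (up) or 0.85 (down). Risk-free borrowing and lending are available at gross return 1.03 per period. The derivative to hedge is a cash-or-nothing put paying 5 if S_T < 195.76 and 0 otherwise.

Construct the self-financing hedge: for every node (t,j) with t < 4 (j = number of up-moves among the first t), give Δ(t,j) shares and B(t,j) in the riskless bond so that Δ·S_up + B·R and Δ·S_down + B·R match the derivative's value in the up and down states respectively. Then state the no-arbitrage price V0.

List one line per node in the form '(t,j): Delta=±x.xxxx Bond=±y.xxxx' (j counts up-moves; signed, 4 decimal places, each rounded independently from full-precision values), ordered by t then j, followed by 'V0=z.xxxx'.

(0,0): Delta=-0.0238 Bond=6.3081
(1,0): Delta=-0.0366 Bond=8.6524
(1,1): Delta=-0.0140 Bond=4.1027
(2,0): Delta=-0.0421 Bond=9.7066
(2,1): Delta=-0.0323 Bond=8.0290
(2,2): Delta=0.0000 Bond=0.0000
(3,0): Delta=0.0000 Bond=4.8544
(3,1): Delta=-0.0744 Bond=15.7128
(3,2): Delta=0.0000 Bond=0.0000
(3,3): Delta=0.0000 Bond=0.0000
V0=1.5681

The replicating-portfolio and risk-neutral prices coincide; use p* = (1.03−0.85)/(1.23−0.85) = 0.4737 for the latter.
Terminal values V(4,·): V(4,0)=5.0000, V(4,1)=5.0000, V(4,2)=0.0000, V(4,3)=0.0000, V(4,4)=0.0000
  t=3,j=0: stock 122.2109 → up 150.3194 (V=5.0000), down 103.8792 (V=5.0000). Price 4.8544; hedge Δ=0.0000, bond B=4.8544.
  t=3,j=1: stock 176.8463 → up 217.5210 (V=0.0000), down 150.3194 (V=5.0000). Price 2.5549; hedge Δ=-0.0744, bond B=15.7128.
  t=3,j=2: stock 255.9070 → up 314.7657 (V=0.0000), down 217.5210 (V=0.0000). Price 0.0000; hedge Δ=0.0000, bond B=0.0000.
  t=3,j=3: stock 370.3125 → up 455.4844 (V=0.0000), down 314.7657 (V=0.0000). Price 0.0000; hedge Δ=0.0000, bond B=0.0000.
  t=2,j=0: stock 143.7775 → up 176.8463 (V=2.5549), down 122.2109 (V=4.8544). Price 3.6555; hedge Δ=-0.0421, bond B=9.7066.
  t=2,j=1: stock 208.0545 → up 255.9070 (V=0.0000), down 176.8463 (V=2.5549). Price 1.3055; hedge Δ=-0.0323, bond B=8.0290.
  t=2,j=2: stock 301.0671 → up 370.3125 (V=0.0000), down 255.9070 (V=0.0000). Price 0.0000; hedge Δ=0.0000, bond B=0.0000.
  t=1,j=0: stock 169.1500 → up 208.0545 (V=1.3055), down 143.7775 (V=3.6555). Price 2.4683; hedge Δ=-0.0366, bond B=8.6524.
  t=1,j=1: stock 244.7700 → up 301.0671 (V=0.0000), down 208.0545 (V=1.3055). Price 0.6671; hedge Δ=-0.0140, bond B=4.1027.
  t=0,j=0: stock 199.0000 → up 244.7700 (V=0.6671), down 169.1500 (V=2.4683). Price 1.5681; hedge Δ=-0.0238, bond B=6.3081.
Check: Δ(0,0)·S0 + B(0,0) = 1.5681 = V0.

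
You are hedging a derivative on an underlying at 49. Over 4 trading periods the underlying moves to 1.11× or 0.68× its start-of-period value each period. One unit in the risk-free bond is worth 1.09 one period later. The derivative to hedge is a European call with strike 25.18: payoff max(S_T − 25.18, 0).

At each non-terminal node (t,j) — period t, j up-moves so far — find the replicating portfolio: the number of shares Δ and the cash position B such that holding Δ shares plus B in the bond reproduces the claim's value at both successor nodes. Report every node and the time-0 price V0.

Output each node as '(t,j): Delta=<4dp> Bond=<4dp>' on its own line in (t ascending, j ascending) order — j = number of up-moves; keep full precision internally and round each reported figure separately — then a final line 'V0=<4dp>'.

Under the risk-neutral measure, an up-move has probability p* = (R−d)/(u−d) = 0.9535 and values discount at R = 1.09.
At expiry t=4: V(4,0)=0.0000, V(4,1)=0.0000, V(4,2)=2.7364, V(4,3)=20.3895, V(4,4)=49.2055
Node (3,0) S=15.4072: V=(p*·0.0000+(1−p*)·0.0000)/1.09=0.0000; Δ=(0.0000−0.0000)/(17.1020−10.4769)=0.0000; B=V−Δ·S=0.0000
Node (3,1) S=25.1499: V=(p*·2.7364+(1−p*)·0.0000)/1.09=2.3937; Δ=(2.7364−0.0000)/(27.9164−17.1020)=0.2530; B=V−Δ·S=-3.9701
Node (3,2) S=41.0536: V=(p*·20.3895+(1−p*)·2.7364)/1.09=17.9527; Δ=(20.3895−2.7364)/(45.5695−27.9164)=1.0000; B=V−Δ·S=-23.1009
Node (3,3) S=67.0139: V=(p*·49.2055+(1−p*)·20.3895)/1.09=43.9130; Δ=(49.2055−20.3895)/(74.3855−45.5695)=1.0000; B=V−Δ·S=-23.1009
Node (2,0) S=22.6576: V=(p*·2.3937+(1−p*)·0.0000)/1.09=2.0939; Δ=(2.3937−0.0000)/(25.1499−15.4072)=0.2457; B=V−Δ·S=-3.4729
Node (2,1) S=36.9852: V=(p*·17.9527+(1−p*)·2.3937)/1.09=15.8064; Δ=(17.9527−2.3937)/(41.0536−25.1499)=0.9783; B=V−Δ·S=-20.3772
Node (2,2) S=60.3729: V=(p*·43.9130+(1−p*)·17.9527)/1.09=39.1794; Δ=(43.9130−17.9527)/(67.0139−41.0536)=1.0000; B=V−Δ·S=-21.1935
Node (1,0) S=33.3200: V=(p*·15.8064+(1−p*)·2.0939)/1.09=13.9162; Δ=(15.8064−2.0939)/(36.9852−22.6576)=0.9571; B=V−Δ·S=-17.9733
Node (1,1) S=54.3900: V=(p*·39.1794+(1−p*)·15.8064)/1.09=34.9470; Δ=(39.1794−15.8064)/(60.3729−36.9852)=0.9994; B=V−Δ·S=-19.4087
Node (0,0) S=49.0000: V=(p*·34.9470+(1−p*)·13.9162)/1.09=31.1641; Δ=(34.9470−13.9162)/(54.3900−33.3200)=0.9981; B=V−Δ·S=-17.7449
Self-financing check: at every node Δ·S+B equals the discounted successor values.

(0,0): Delta=0.9981 Bond=-17.7449
(1,0): Delta=0.9571 Bond=-17.9733
(1,1): Delta=0.9994 Bond=-19.4087
(2,0): Delta=0.2457 Bond=-3.4729
(2,1): Delta=0.9783 Bond=-20.3772
(2,2): Delta=1.0000 Bond=-21.1935
(3,0): Delta=0.0000 Bond=0.0000
(3,1): Delta=0.2530 Bond=-3.9701
(3,2): Delta=1.0000 Bond=-23.1009
(3,3): Delta=1.0000 Bond=-23.1009
V0=31.1641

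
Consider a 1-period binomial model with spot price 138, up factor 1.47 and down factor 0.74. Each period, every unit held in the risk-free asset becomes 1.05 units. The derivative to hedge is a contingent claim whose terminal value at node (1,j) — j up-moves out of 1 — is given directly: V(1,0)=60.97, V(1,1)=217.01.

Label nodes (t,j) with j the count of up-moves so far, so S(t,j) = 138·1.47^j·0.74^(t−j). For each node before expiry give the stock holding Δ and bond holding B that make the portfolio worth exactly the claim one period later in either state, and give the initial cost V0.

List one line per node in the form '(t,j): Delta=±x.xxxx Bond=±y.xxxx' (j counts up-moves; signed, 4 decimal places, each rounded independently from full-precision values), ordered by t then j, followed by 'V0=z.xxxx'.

(0,0): Delta=1.5489 Bond=-92.5786
V0=121.1748

Under the risk-neutral measure, an up-move has probability p* = (R−d)/(u−d) = 0.4247 and values discount at R = 1.05.
Terminal payoffs: V(1,0)=60.9700, V(1,1)=217.0100
(0,0): S=138.0000. Δ = (V_up−V_dn)/(S_up−S_dn) = (217.0100−60.9700)/(202.8600−102.1200) = 1.5489. V = [p*·217.0100 + (1−p*)·60.9700]/1.05 = 121.1748. B = V − Δ·S = -92.5786.
Each (Δ,B) replicates both successor values, so the strategy is self-financing and V0 is arbitrage-free.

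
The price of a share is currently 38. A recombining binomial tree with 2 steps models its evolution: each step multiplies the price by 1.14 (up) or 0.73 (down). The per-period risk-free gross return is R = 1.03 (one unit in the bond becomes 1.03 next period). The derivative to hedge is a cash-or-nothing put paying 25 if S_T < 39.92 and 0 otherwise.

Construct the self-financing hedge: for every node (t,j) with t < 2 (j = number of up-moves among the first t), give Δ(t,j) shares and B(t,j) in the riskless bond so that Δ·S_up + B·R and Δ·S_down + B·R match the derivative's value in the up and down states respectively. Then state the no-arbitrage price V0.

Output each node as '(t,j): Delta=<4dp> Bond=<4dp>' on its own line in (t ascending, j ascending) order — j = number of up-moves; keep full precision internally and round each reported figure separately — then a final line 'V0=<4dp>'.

(0,0): Delta=-1.1399 Bond=54.2652
(1,0): Delta=0.0000 Bond=24.2718
(1,1): Delta=-1.4076 Bond=67.4876
V0=10.9484

Since d<R<u, set p* = (R−d)/(u−d) = 0.7317; price each node as the discounted p*-expectation of its children.
At expiry t=2: V(2,0)=25.0000, V(2,1)=25.0000, V(2,2)=0.0000
(1,0): S=27.7400. Δ = (V_up−V_dn)/(S_up−S_dn) = (25.0000−25.0000)/(31.6236−20.2502) = 0.0000. V = [p*·25.0000 + (1−p*)·25.0000]/1.03 = 24.2718. B = V − Δ·S = 24.2718.
(1,1): S=43.3200. Δ = (V_up−V_dn)/(S_up−S_dn) = (0.0000−25.0000)/(49.3848−31.6236) = -1.4076. V = [p*·0.0000 + (1−p*)·25.0000]/1.03 = 6.5120. B = V − Δ·S = 67.4876.
(0,0): S=38.0000. Δ = (V_up−V_dn)/(S_up−S_dn) = (6.5120−24.2718)/(43.3200−27.7400) = -1.1399. V = [p*·6.5120 + (1−p*)·24.2718]/1.03 = 10.9484. B = V − Δ·S = 54.2652.
Each (Δ,B) replicates both successor values, so the strategy is self-financing and V0 is arbitrage-free.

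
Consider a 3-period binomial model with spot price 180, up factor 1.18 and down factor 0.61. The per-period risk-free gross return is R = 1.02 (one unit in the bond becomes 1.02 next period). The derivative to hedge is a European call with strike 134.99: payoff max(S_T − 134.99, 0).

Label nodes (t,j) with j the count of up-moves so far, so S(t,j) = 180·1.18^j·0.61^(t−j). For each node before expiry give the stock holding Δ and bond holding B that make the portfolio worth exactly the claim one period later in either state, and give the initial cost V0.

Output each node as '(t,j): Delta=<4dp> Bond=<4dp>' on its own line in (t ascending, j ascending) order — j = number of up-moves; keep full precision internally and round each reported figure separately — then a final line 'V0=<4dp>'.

Since d<R<u, set p* = (R−d)/(u−d) = 0.7193; price each node as the discounted p*-expectation of its children.
Terminal values V(3,·): V(3,0)=0.0000, V(3,1)=0.0000, V(3,2)=17.8955, V(3,3)=160.7558
(2,0): S=66.9780. Δ = (V_up−V_dn)/(S_up−S_dn) = (0.0000−0.0000)/(79.0340−40.8566) = 0.0000. V = [p*·0.0000 + (1−p*)·0.0000]/1.02 = 0.0000. B = V − Δ·S = 0.0000.
(2,1): S=129.5640. Δ = (V_up−V_dn)/(S_up−S_dn) = (17.8955−0.0000)/(152.8855−79.0340) = 0.2423. V = [p*·17.8955 + (1−p*)·0.0000]/1.02 = 12.6198. B = V − Δ·S = -18.7758.
(2,2): S=250.6320. Δ = (V_up−V_dn)/(S_up−S_dn) = (160.7558−17.8955)/(295.7458−152.8855) = 1.0000. V = [p*·160.7558 + (1−p*)·17.8955]/1.02 = 118.2889. B = V − Δ·S = -132.3431.
(1,0): S=109.8000. Δ = (V_up−V_dn)/(S_up−S_dn) = (12.6198−0.0000)/(129.5640−66.9780) = 0.2016. V = [p*·12.6198 + (1−p*)·0.0000]/1.02 = 8.8994. B = V − Δ·S = -13.2406.
(1,1): S=212.4000. Δ = (V_up−V_dn)/(S_up−S_dn) = (118.2889−12.6198)/(250.6320−129.5640) = 0.8728. V = [p*·118.2889 + (1−p*)·12.6198]/1.02 = 86.8896. B = V − Δ·S = -98.4947.
(0,0): S=180.0000. Δ = (V_up−V_dn)/(S_up−S_dn) = (86.8896−8.8994)/(212.4000−109.8000) = 0.7601. V = [p*·86.8896 + (1−p*)·8.8994]/1.02 = 63.7231. B = V − Δ·S = -73.1017.
Check: Δ(0,0)·S0 + B(0,0) = 63.7231 = V0.

(0,0): Delta=0.7601 Bond=-73.1017
(1,0): Delta=0.2016 Bond=-13.2406
(1,1): Delta=0.8728 Bond=-98.4947
(2,0): Delta=0.0000 Bond=0.0000
(2,1): Delta=0.2423 Bond=-18.7758
(2,2): Delta=1.0000 Bond=-132.3431
V0=63.7231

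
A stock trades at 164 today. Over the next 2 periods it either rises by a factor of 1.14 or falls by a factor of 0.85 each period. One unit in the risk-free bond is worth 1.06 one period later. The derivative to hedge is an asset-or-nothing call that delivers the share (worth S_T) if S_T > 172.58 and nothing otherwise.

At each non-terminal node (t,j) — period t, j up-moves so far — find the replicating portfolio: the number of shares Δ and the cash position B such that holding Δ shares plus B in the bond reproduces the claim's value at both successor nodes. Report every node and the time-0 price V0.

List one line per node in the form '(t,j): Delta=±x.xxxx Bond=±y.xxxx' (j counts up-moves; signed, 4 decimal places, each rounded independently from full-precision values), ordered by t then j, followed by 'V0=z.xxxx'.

(0,0): Delta=3.0614 Bond=-402.6095
(1,0): Delta=0.0000 Bond=0.0000
(1,1): Delta=3.9310 Bond=-589.3437
V0=99.4682

No-arbitrage ⇒ martingale measure with p* = (R−d)/(u−d) = 0.7241.
At expiry t=2: V(2,0)=0.0000, V(2,1)=0.0000, V(2,2)=213.1344
(1,0): S=139.4000. Δ = (V_up−V_dn)/(S_up−S_dn) = (0.0000−0.0000)/(158.9160−118.4900) = 0.0000. V = [p*·0.0000 + (1−p*)·0.0000]/1.06 = 0.0000. B = V − Δ·S = 0.0000.
(1,1): S=186.9600. Δ = (V_up−V_dn)/(S_up−S_dn) = (213.1344−0.0000)/(213.1344−158.9160) = 3.9310. V = [p*·213.1344 + (1−p*)·0.0000]/1.06 = 145.6026. B = V − Δ·S = -589.3437.
(0,0): S=164.0000. Δ = (V_up−V_dn)/(S_up−S_dn) = (145.6026−0.0000)/(186.9600−139.4000) = 3.0614. V = [p*·145.6026 + (1−p*)·0.0000]/1.06 = 99.4682. B = V − Δ·S = -402.6095.
Each (Δ,B) replicates both successor values, so the strategy is self-financing and V0 is arbitrage-free.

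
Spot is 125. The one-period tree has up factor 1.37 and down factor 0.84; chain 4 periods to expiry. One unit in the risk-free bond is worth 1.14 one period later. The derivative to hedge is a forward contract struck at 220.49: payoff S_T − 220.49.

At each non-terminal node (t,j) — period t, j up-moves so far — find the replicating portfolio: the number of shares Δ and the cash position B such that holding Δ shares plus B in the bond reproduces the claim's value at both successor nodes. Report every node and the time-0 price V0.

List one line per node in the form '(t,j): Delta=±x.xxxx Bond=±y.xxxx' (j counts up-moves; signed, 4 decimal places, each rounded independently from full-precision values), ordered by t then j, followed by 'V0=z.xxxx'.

(0,0): Delta=1.0000 Bond=-130.5478
(1,0): Delta=1.0000 Bond=-148.8245
(1,1): Delta=1.0000 Bond=-148.8245
(2,0): Delta=1.0000 Bond=-169.6599
(2,1): Delta=1.0000 Bond=-169.6599
(2,2): Delta=1.0000 Bond=-169.6599
(3,0): Delta=1.0000 Bond=-193.4123
(3,1): Delta=1.0000 Bond=-193.4123
(3,2): Delta=1.0000 Bond=-193.4123
(3,3): Delta=1.0000 Bond=-193.4123
V0=-5.5478

Under the risk-neutral measure, an up-move has probability p* = (R−d)/(u−d) = 0.5660 and values discount at R = 1.14.
Payoff layer (t=4): V(4,0)=-158.2561, V(4,1)=-118.9894, V(4,2)=-54.9474, V(4,3)=49.5021, V(4,4)=219.8542
Node (3,0) S=74.0880: V=(p*·-118.9894+(1−p*)·-158.2561)/1.14=-119.3243; Δ=(-118.9894−-158.2561)/(101.5006−62.2339)=1.0000; B=V−Δ·S=-193.4123
Node (3,1) S=120.8340: V=(p*·-54.9474+(1−p*)·-118.9894)/1.14=-72.5783; Δ=(-54.9474−-118.9894)/(165.5426−101.5006)=1.0000; B=V−Δ·S=-193.4123
Node (3,2) S=197.0745: V=(p*·49.5021+(1−p*)·-54.9474)/1.14=3.6622; Δ=(49.5021−-54.9474)/(269.9921−165.5426)=1.0000; B=V−Δ·S=-193.4123
Node (3,3) S=321.4191: V=(p*·219.8542+(1−p*)·49.5021)/1.14=128.0068; Δ=(219.8542−49.5021)/(440.3442−269.9921)=1.0000; B=V−Δ·S=-193.4123
Node (2,0) S=88.2000: V=(p*·-72.5783+(1−p*)·-119.3243)/1.14=-81.4599; Δ=(-72.5783−-119.3243)/(120.8340−74.0880)=1.0000; B=V−Δ·S=-169.6599
Node (2,1) S=143.8500: V=(p*·3.6622+(1−p*)·-72.5783)/1.14=-25.8099; Δ=(3.6622−-72.5783)/(197.0745−120.8340)=1.0000; B=V−Δ·S=-169.6599
Node (2,2) S=234.6125: V=(p*·128.0068+(1−p*)·3.6622)/1.14=64.9526; Δ=(128.0068−3.6622)/(321.4191−197.0745)=1.0000; B=V−Δ·S=-169.6599
Node (1,0) S=105.0000: V=(p*·-25.8099+(1−p*)·-81.4599)/1.14=-43.8245; Δ=(-25.8099−-81.4599)/(143.8500−88.2000)=1.0000; B=V−Δ·S=-148.8245
Node (1,1) S=171.2500: V=(p*·64.9526+(1−p*)·-25.8099)/1.14=22.4255; Δ=(64.9526−-25.8099)/(234.6125−143.8500)=1.0000; B=V−Δ·S=-148.8245
Node (0,0) S=125.0000: V=(p*·22.4255+(1−p*)·-43.8245)/1.14=-5.5478; Δ=(22.4255−-43.8245)/(171.2500−105.0000)=1.0000; B=V−Δ·S=-130.5478
Root portfolio cost Δ·125+B reproduces V0=-5.5478.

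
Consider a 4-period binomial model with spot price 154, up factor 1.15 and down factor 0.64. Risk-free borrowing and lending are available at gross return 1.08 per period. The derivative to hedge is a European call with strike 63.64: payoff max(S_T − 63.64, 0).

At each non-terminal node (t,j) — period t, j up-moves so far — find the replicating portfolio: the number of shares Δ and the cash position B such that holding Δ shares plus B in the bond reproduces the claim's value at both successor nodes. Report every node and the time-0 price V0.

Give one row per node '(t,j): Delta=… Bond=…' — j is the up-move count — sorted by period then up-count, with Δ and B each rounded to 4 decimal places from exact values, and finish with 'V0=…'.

(0,0): Delta=0.9910 Bond=-45.2652
(1,0): Delta=0.9238 Bond=-42.2701
(1,1): Delta=0.9969 Bond=-49.9390
(2,0): Delta=0.4912 Bond=-18.3610
(2,1): Delta=0.9622 Bond=-49.9933
(2,2): Delta=1.0000 Bond=-54.5610
(3,0): Delta=0.0000 Bond=0.0000
(3,1): Delta=0.5347 Bond=-22.9847
(3,2): Delta=1.0000 Bond=-58.9259
(3,3): Delta=1.0000 Bond=-58.9259
V0=107.3455

Under the risk-neutral measure, an up-move has probability p* = (R−d)/(u−d) = 0.8627 and values discount at R = 1.08.
Terminal payoffs: V(4,0)=0.0000, V(4,1)=0.0000, V(4,2)=19.7812, V(4,3)=86.2574, V(4,4)=205.7070
  t=3,j=0: stock 40.3702 → up 46.4257 (V=0.0000), down 25.8369 (V=0.0000). Price 0.0000; hedge Δ=0.0000, bond B=0.0000.
  t=3,j=1: stock 72.5402 → up 83.4212 (V=19.7812), down 46.4257 (V=0.0000). Price 15.8020; hedge Δ=0.5347, bond B=-22.9847.
  t=3,j=2: stock 130.3456 → up 149.8974 (V=86.2574), down 83.4212 (V=19.7812). Price 71.4197; hedge Δ=1.0000, bond B=-58.9259.
  t=3,j=3: stock 234.2147 → up 269.3470 (V=205.7070), down 149.8974 (V=86.2574). Price 175.2888; hedge Δ=1.0000, bond B=-58.9259.
  t=2,j=0: stock 63.0784 → up 72.5402 (V=15.8020), down 40.3702 (V=0.0000). Price 12.6232; hedge Δ=0.4912, bond B=-18.3610.
  t=2,j=1: stock 113.3440 → up 130.3456 (V=71.4197), down 72.5402 (V=15.8020). Price 59.0610; hedge Δ=0.9622, bond B=-49.9933.
  t=2,j=2: stock 203.6650 → up 234.2147 (V=175.2888), down 130.3456 (V=71.4197). Price 149.1040; hedge Δ=1.0000, bond B=-54.5610.
  t=1,j=0: stock 98.5600 → up 113.3440 (V=59.0610), down 63.0784 (V=12.6232). Price 48.7844; hedge Δ=0.9238, bond B=-42.2701.
  t=1,j=1: stock 177.1000 → up 203.6650 (V=149.1040), down 113.3440 (V=59.0610). Price 126.6159; hedge Δ=0.9969, bond B=-49.9390.
  t=0,j=0: stock 154.0000 → up 177.1000 (V=126.6159), down 98.5600 (V=48.7844). Price 107.3455; hedge Δ=0.9910, bond B=-45.2652.
Each (Δ,B) replicates both successor values, so the strategy is self-financing and V0 is arbitrage-free.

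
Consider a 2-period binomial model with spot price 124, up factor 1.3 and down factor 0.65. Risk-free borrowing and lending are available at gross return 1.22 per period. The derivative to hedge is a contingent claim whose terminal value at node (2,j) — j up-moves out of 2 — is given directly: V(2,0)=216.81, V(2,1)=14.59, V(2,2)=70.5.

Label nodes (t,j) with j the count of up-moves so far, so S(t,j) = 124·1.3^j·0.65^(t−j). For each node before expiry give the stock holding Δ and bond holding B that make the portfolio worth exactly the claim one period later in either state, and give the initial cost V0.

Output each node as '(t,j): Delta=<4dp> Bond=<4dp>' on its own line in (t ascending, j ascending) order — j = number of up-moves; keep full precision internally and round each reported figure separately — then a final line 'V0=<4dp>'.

Under the risk-neutral measure, an up-move has probability p* = (R−d)/(u−d) = 0.8769 and values discount at R = 1.22.
Terminal payoffs: V(2,0)=216.8100, V(2,1)=14.5900, V(2,2)=70.5000
Node (1,0) S=80.6000: V=(p*·14.5900+(1−p*)·216.8100)/1.22=32.3595; Δ=(14.5900−216.8100)/(104.7800−52.3900)=-3.8599; B=V−Δ·S=343.4672
Node (1,1) S=161.2000: V=(p*·70.5000+(1−p*)·14.5900)/1.22=52.1465; Δ=(70.5000−14.5900)/(209.5600−104.7800)=0.5336; B=V−Δ·S=-33.8689
Node (0,0) S=124.0000: V=(p*·52.1465+(1−p*)·32.3595)/1.22=40.7469; Δ=(52.1465−32.3595)/(161.2000−80.6000)=0.2455; B=V−Δ·S=10.3053
Each (Δ,B) replicates both successor values, so the strategy is self-financing and V0 is arbitrage-free.

(0,0): Delta=0.2455 Bond=10.3053
(1,0): Delta=-3.8599 Bond=343.4672
(1,1): Delta=0.5336 Bond=-33.8689
V0=40.7469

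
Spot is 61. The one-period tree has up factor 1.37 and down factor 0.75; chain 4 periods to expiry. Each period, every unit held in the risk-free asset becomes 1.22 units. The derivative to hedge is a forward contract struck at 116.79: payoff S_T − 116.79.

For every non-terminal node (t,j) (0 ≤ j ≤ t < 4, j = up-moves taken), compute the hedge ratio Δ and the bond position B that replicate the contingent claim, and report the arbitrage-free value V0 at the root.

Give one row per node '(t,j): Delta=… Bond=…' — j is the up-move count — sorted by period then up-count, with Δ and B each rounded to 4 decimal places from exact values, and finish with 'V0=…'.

(0,0): Delta=1.0000 Bond=-52.7189
(1,0): Delta=1.0000 Bond=-64.3171
(1,1): Delta=1.0000 Bond=-64.3171
(2,0): Delta=1.0000 Bond=-78.4668
(2,1): Delta=1.0000 Bond=-78.4668
(2,2): Delta=1.0000 Bond=-78.4668
(3,0): Delta=1.0000 Bond=-95.7295
(3,1): Delta=1.0000 Bond=-95.7295
(3,2): Delta=1.0000 Bond=-95.7295
(3,3): Delta=1.0000 Bond=-95.7295
V0=8.2811

Since d<R<u, set p* = (R−d)/(u−d) = 0.7581; price each node as the discounted p*-expectation of its children.
At expiry t=4: V(4,0)=-97.4892, V(4,1)=-81.5339, V(4,2)=-52.3889, V(4,3)=0.8494, V(4,4)=98.0980
Node (3,0) S=25.7344: V=(p*·-81.5339+(1−p*)·-97.4892)/1.22=-69.9951; Δ=(-81.5339−-97.4892)/(35.2561−19.3008)=1.0000; B=V−Δ·S=-95.7295
Node (3,1) S=47.0081: V=(p*·-52.3889+(1−p*)·-81.5339)/1.22=-48.7214; Δ=(-52.3889−-81.5339)/(64.4011−35.2561)=1.0000; B=V−Δ·S=-95.7295
Node (3,2) S=85.8682: V=(p*·0.8494+(1−p*)·-52.3889)/1.22=-9.8613; Δ=(0.8494−-52.3889)/(117.6394−64.4011)=1.0000; B=V−Δ·S=-95.7295
Node (3,3) S=156.8525: V=(p*·98.0980+(1−p*)·0.8494)/1.22=61.1230; Δ=(98.0980−0.8494)/(214.8880−117.6394)=1.0000; B=V−Δ·S=-95.7295
Node (2,0) S=34.3125: V=(p*·-48.7214+(1−p*)·-69.9951)/1.22=-44.1543; Δ=(-48.7214−-69.9951)/(47.0081−25.7344)=1.0000; B=V−Δ·S=-78.4668
Node (2,1) S=62.6775: V=(p*·-9.8613+(1−p*)·-48.7214)/1.22=-15.7893; Δ=(-9.8613−-48.7214)/(85.8682−47.0081)=1.0000; B=V−Δ·S=-78.4668
Node (2,2) S=114.4909: V=(p*·61.1230+(1−p*)·-9.8613)/1.22=36.0241; Δ=(61.1230−-9.8613)/(156.8525−85.8682)=1.0000; B=V−Δ·S=-78.4668
Node (1,0) S=45.7500: V=(p*·-15.7893+(1−p*)·-44.1543)/1.22=-18.5671; Δ=(-15.7893−-44.1543)/(62.6775−34.3125)=1.0000; B=V−Δ·S=-64.3171
Node (1,1) S=83.5700: V=(p*·36.0241+(1−p*)·-15.7893)/1.22=19.2529; Δ=(36.0241−-15.7893)/(114.4909−62.6775)=1.0000; B=V−Δ·S=-64.3171
Node (0,0) S=61.0000: V=(p*·19.2529+(1−p*)·-18.5671)/1.22=8.2811; Δ=(19.2529−-18.5671)/(83.5700−45.7500)=1.0000; B=V−Δ·S=-52.7189
Check: Δ(0,0)·S0 + B(0,0) = 8.2811 = V0.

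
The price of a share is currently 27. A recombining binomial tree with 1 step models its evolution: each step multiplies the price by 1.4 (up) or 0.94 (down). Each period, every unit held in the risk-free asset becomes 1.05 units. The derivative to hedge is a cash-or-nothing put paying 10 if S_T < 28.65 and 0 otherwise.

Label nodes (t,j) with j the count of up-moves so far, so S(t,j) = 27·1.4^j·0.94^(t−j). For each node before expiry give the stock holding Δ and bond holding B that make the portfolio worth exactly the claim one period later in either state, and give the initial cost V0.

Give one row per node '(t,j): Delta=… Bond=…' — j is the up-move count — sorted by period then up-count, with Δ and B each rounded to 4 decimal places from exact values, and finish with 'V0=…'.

(0,0): Delta=-0.8052 Bond=28.9855
V0=7.2464

The replicating-portfolio and risk-neutral prices coincide; use p* = (1.05−0.94)/(1.4−0.94) = 0.2391 for the latter.
Terminal payoffs: V(1,0)=10.0000, V(1,1)=0.0000
(0,0): S=27.0000. Δ = (V_up−V_dn)/(S_up−S_dn) = (0.0000−10.0000)/(37.8000−25.3800) = -0.8052. V = [p*·0.0000 + (1−p*)·10.0000]/1.05 = 7.2464. B = V − Δ·S = 28.9855.
The time-0 hedge costs 7.2464, which is the no-arbitrage price.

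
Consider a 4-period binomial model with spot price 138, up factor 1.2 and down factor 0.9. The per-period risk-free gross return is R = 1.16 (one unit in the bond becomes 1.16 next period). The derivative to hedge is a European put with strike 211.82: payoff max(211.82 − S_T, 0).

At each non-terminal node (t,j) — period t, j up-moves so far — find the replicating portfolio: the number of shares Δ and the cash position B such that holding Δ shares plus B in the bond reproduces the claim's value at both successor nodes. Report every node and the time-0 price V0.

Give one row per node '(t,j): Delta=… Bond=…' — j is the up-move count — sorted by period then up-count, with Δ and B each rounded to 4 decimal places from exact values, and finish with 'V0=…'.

Risk-neutral probability p* = (R−d)/(u−d) = (1.16−0.9)/(1.2−0.9) = 0.8667.
Payoff layer (t=4): V(4,0)=121.2782, V(4,1)=91.0976, V(4,2)=50.8568, V(4,3)=0.0000, V(4,4)=0.0000
Node (3,0) S=100.6020: V=(p*·91.0976+(1−p*)·121.2782)/1.16=82.0014; Δ=(91.0976−121.2782)/(120.7224−90.5418)=-1.0000; B=V−Δ·S=182.6034
Node (3,1) S=134.1360: V=(p*·50.8568+(1−p*)·91.0976)/1.16=48.4674; Δ=(50.8568−91.0976)/(160.9632−120.7224)=-1.0000; B=V−Δ·S=182.6034
Node (3,2) S=178.8480: V=(p*·0.0000+(1−p*)·50.8568)/1.16=5.8456; Δ=(0.0000−50.8568)/(214.6176−160.9632)=-0.9479; B=V−Δ·S=175.3683
Node (3,3) S=238.4640: V=(p*·0.0000+(1−p*)·0.0000)/1.16=0.0000; Δ=(0.0000−0.0000)/(286.1568−214.6176)=0.0000; B=V−Δ·S=0.0000
Node (2,0) S=111.7800: V=(p*·48.4674+(1−p*)·82.0014)/1.16=45.6368; Δ=(48.4674−82.0014)/(134.1360−100.6020)=-1.0000; B=V−Δ·S=157.4168
Node (2,1) S=149.0400: V=(p*·5.8456+(1−p*)·48.4674)/1.16=9.9384; Δ=(5.8456−48.4674)/(178.8480−134.1360)=-0.9533; B=V−Δ·S=152.0112
Node (2,2) S=198.7200: V=(p*·0.0000+(1−p*)·5.8456)/1.16=0.6719; Δ=(0.0000−5.8456)/(238.4640−178.8480)=-0.0981; B=V−Δ·S=20.1573
Node (1,0) S=124.2000: V=(p*·9.9384+(1−p*)·45.6368)/1.16=12.6708; Δ=(9.9384−45.6368)/(149.0400−111.7800)=-0.9581; B=V−Δ·S=131.6655
Node (1,1) S=165.6000: V=(p*·0.6719+(1−p*)·9.9384)/1.16=1.6443; Δ=(0.6719−9.9384)/(198.7200−149.0400)=-0.1865; B=V−Δ·S=32.5326
Node (0,0) S=138.0000: V=(p*·1.6443+(1−p*)·12.6708)/1.16=2.6850; Δ=(1.6443−12.6708)/(165.6000−124.2000)=-0.2663; B=V−Δ·S=39.4399
Check: Δ(0,0)·S0 + B(0,0) = 2.6850 = V0.

(0,0): Delta=-0.2663 Bond=39.4399
(1,0): Delta=-0.9581 Bond=131.6655
(1,1): Delta=-0.1865 Bond=32.5326
(2,0): Delta=-1.0000 Bond=157.4168
(2,1): Delta=-0.9533 Bond=152.0112
(2,2): Delta=-0.0981 Bond=20.1573
(3,0): Delta=-1.0000 Bond=182.6034
(3,1): Delta=-1.0000 Bond=182.6034
(3,2): Delta=-0.9479 Bond=175.3683
(3,3): Delta=0.0000 Bond=0.0000
V0=2.6850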